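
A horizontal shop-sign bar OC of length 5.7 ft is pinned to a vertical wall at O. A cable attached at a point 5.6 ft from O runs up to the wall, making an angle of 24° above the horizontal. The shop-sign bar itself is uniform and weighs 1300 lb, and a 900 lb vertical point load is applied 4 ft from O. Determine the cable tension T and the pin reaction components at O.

ΣM about O: T·sin24°·5.6 − 1300·2.85 − 900·4 = 0 → T = 7305/(5.6·0.406737) = 3207.14 ≈ 3207 lb.
ΣF_x = 0: O_x − T·cos24° = 0 → O_x = 3207.14 × 0.913545 = 2930 lb.
ΣF_y = 0: O_y + T·sin24° − 1300 − 900 = 0 → O_y = 2200 − 3207.14 × 0.406737 = 895.5 lb.

T = 3207 lb, O_x = 2930 lb, O_y = 895.5 lb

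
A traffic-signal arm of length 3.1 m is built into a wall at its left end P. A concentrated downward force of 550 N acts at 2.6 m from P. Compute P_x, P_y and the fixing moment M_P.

ΣF_x = 0: P_x = 0.
ΣF_y = 0: P_y − 550 = 0 → P_y = 550.0 N.
ΣM about P: M_P − 550·2.6 = 0 → M_P = 1430 N·m.

P_x = 0, P_y = 550.0 N, M_P = 1430 N·m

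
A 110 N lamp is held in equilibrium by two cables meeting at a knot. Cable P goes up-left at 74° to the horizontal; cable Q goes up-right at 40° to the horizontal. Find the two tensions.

T_P = 92.24 N, T_Q = 33.19 N

ΣF_x = 0: −T_P·cos74° + T_Q·cos40° = 0 → T_Q = 0.359819·T_P.
ΣF_y = 0: T_P·sin74° + T_Q·sin40° = 110.
Substitute: T_P·(0.961262 + 0.359819·0.642788) = 110 → T_P = 92.2394 ≈ 92.24 N.
Then T_Q = 0.359819 × 92.2394 = 33.19 N.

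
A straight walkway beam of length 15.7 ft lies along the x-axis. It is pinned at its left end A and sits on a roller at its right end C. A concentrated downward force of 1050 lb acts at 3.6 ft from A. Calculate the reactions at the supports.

A_x = 0, A_y = 809.2 lb, C_y = 240.8 lb

ΣM about A: C_y·15.7 − 1050·3.6 = 0 → C_y = 3780/15.7 = 240.764 ≈ 240.8 lb.
ΣF_y = 0: A_y + 240.764 − 1050 = 0 → A_y = 809.2 lb.
ΣF_x = 0: no horizontal applied forces, so A_x = 0.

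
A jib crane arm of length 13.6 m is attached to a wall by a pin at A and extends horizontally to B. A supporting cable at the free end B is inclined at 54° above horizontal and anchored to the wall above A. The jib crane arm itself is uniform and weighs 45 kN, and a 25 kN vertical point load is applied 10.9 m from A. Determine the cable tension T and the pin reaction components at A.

ΣM about A: T·sin54°·13.6 − 45·6.8 − 25·10.9 = 0 → T = 578.5/(13.6·0.809017) = 52.5783 ≈ 52.58 kN.
ΣF_x = 0: A_x − T·cos54° = 0 → A_x = 52.5783 × 0.587785 = 30.90 kN.
ΣF_y = 0: A_y + T·sin54° − 45 − 25 = 0 → A_y = 70 − 52.5783 × 0.809017 = 27.46 kN.

T = 52.58 kN, A_x = 30.90 kN, A_y = 27.46 kN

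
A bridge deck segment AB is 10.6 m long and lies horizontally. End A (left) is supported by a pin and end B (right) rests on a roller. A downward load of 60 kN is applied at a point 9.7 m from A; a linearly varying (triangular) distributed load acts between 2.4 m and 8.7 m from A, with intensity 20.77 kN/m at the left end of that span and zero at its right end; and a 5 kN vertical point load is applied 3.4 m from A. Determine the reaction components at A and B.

Resultant of the triangular load: ½ × 20.77 × 6.3 = 65.4255 kN, acting at 4.5 m from A (one-third of the span from the peak).
Taking moments about A: B_y·10.6 − 60·9.7 − (½·20.77·6.3)·4.5 − 5·3.4 = 0 → B_y = 893.41475/10.6 = 84.2844 ≈ 84.28 kN.
ΣF_y = 0: A_y + 84.2844 − 60 − ½·20.77·6.3 − 5 = 0 → A_y = 46.14 kN.
ΣF_x = 0: no horizontal applied forces, so A_x = 0.

A_x = 0, A_y = 46.14 kN, B_y = 84.28 kN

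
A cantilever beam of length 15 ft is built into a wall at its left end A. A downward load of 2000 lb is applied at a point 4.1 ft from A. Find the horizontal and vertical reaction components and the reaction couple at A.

ΣF_x = 0: A_x = 0.
ΣF_y = 0: A_y − 2000 = 0 → A_y = 2000 lb.
ΣM about A: M_A − 2000·4.1 = 0 → M_A = 8200 lb·ft.

A_x = 0, A_y = 2000 lb, M_A = 8200 lb·ft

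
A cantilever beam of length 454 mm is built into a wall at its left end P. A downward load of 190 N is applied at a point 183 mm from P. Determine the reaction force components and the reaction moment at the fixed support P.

ΣF_x = 0: P_x = 0.
ΣF_y = 0: P_y − 190 = 0 → P_y = 190.0 N.
ΣM about P: M_P − 190·183 = 0 → M_P = 34770 N·mm.

P_x = 0, P_y = 190.0 N, M_P = 34770 N·mm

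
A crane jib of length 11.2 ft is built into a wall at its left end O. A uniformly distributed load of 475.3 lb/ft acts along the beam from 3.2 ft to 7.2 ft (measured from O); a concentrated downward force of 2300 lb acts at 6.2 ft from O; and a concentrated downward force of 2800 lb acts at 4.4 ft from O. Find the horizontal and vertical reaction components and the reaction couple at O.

Resultant of the distributed load: 475.3 × 4 = 1901.2 lb at 5.2 ft from O.
ΣF_x = 0: O_x = 0.
ΣF_y = 0: O_y − 475.3·4 − 2300 − 2800 = 0 → O_y = 7001 lb.
ΣM about O: M_O − (475.3·4)·5.2 − 2300·6.2 − 2800·4.4 = 0 → M_O = 36470 lb·ft.

O_x = 0, O_y = 7001 lb, M_O = 36470 lb·ft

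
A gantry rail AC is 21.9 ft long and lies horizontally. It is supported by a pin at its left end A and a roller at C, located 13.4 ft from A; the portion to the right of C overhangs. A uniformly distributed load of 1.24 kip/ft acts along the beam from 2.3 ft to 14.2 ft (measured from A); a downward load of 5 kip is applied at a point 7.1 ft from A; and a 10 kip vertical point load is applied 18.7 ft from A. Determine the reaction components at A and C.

A_x = 0, A_y = 4.067 kip, C_y = 25.69 kip

Resultant of the distributed load: 1.24 × 11.9 = 14.756 kip at 8.25 ft from A.
Taking moments about A: C_y·13.4 − (1.24·11.9)·8.25 − 5·7.1 − 10·18.7 = 0 → C_y = 344.237/13.4 = 25.6893 ≈ 25.69 kip.
ΣF_y = 0: A_y + 25.6893 − 1.24·11.9 − 5 − 10 = 0 → A_y = 4.067 kip.
ΣF_x = 0: no horizontal applied forces, so A_x = 0.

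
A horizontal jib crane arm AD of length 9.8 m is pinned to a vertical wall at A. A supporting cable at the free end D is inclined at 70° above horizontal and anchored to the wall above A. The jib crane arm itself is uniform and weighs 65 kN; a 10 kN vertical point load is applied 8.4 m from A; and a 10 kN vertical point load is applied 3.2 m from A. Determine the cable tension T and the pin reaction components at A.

T = 47.18 kN, A_x = 16.14 kN, A_y = 40.66 kN

ΣM about A: T·sin70°·9.8 − 65·4.9 − 10·8.4 − 10·3.2 = 0 → T = 434.5/(9.8·0.939693) = 47.1821 ≈ 47.18 kN.
ΣF_x = 0: A_x − T·cos70° = 0 → A_x = 47.1821 × 0.34202 = 16.14 kN.
ΣF_y = 0: A_y + T·sin70° − 65 − 10 − 10 = 0 → A_y = 85 − 47.1821 × 0.939693 = 40.66 kN.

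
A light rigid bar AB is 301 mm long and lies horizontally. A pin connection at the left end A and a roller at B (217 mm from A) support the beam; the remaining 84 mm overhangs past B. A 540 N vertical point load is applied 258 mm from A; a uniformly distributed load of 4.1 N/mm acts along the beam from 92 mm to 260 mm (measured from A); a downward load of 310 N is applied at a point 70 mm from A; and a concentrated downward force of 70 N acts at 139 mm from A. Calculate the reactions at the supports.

A_x = 0, A_y = 263.3 N, B_y = 1346 N

Resultant of the distributed load: 4.1 × 168 = 688.8 N at 176 mm from A.
ΣM about A: B_y·217 − 540·258 − (4.1·168)·176 − 310·70 − 70·139 = 0 → B_y = 291978.8/217 = 1345.52 ≈ 1346 N.
ΣF_y = 0: A_y + 1345.52 − 540 − 4.1·168 − 310 − 70 = 0 → A_y = 263.3 N.
ΣF_x = 0: no horizontal applied forces, so A_x = 0.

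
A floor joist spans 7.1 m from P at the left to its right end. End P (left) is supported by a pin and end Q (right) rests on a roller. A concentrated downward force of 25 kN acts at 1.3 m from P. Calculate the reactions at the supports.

Moments about P: Q_y·7.1 − 25·1.3 = 0 → Q_y = 32.5/7.1 = 4.57746 ≈ 4.577 kN.
ΣF_y = 0: P_y + 4.57746 − 25 = 0 → P_y = 20.42 kN.
ΣF_x = 0: no horizontal applied forces, so P_x = 0.

P_x = 0, P_y = 20.42 kN, Q_y = 4.577 kN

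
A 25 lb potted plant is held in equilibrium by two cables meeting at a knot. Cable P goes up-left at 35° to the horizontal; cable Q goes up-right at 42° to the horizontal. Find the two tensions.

ΣF_x = 0: −T_P·cos35° + T_Q·cos42° = 0 → T_Q = 1.10228·T_P.
ΣF_y = 0: T_P·sin35° + T_Q·sin42° = 25.
Substitute: T_P·(0.573576 + 1.10228·0.669131) = 25 → T_P = 19.0673 ≈ 19.07 lb.
Then T_Q = 1.10228 × 19.0673 = 21.02 lb.

T_P = 19.07 lb, T_Q = 21.02 lb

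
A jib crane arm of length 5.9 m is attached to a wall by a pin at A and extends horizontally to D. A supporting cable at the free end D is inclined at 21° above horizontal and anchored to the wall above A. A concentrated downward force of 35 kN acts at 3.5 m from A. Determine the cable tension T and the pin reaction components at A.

T = 57.94 kN, A_x = 54.09 kN, A_y = 14.24 kN

ΣM about A: T·sin21°·5.9 − 35·3.5 = 0 → T = 122.5/(5.9·0.358368) = 57.9368 ≈ 57.94 kN.
ΣF_x = 0: A_x − T·cos21° = 0 → A_x = 57.9368 × 0.93358 = 54.09 kN.
ΣF_y = 0: A_y + T·sin21° − 35 = 0 → A_y = 35 − 57.9368 × 0.358368 = 14.24 kN.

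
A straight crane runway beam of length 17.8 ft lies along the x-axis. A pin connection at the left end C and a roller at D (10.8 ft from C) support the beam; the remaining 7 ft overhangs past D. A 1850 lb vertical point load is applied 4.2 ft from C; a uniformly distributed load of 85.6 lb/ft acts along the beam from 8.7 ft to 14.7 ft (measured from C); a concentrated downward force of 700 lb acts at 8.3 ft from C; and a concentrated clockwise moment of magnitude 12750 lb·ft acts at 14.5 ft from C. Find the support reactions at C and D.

C_x = 0, C_y = 69.24 lb, D_y = 2994 lb

Resultant of the distributed load: 85.6 × 6 = 513.6 lb at 11.7 ft from C.
Moments about C: D_y·10.8 − 1850·4.2 − (85.6·6)·11.7 − 700·8.3 − 12750 = 0 → D_y = 32339.12/10.8 = 2994.36 ≈ 2994 lb.
ΣF_y = 0: C_y + 2994.36 − 1850 − 85.6·6 − 700 = 0 → C_y = 69.24 lb.
ΣF_x = 0: no horizontal applied forces, so C_x = 0.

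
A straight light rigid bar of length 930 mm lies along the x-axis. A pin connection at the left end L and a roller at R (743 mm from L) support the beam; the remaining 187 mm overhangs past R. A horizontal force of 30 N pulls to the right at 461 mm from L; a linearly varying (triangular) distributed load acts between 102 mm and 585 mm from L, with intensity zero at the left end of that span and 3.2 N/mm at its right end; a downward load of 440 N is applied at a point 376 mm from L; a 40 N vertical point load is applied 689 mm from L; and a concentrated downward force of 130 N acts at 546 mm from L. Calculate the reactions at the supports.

Resultant of the triangular load: ½ × 3.2 × 483 = 772.8 N, acting at 424 mm from L (one-third of the span from the peak).
Taking moments about L: R_y·743 − (½·3.2·483)·424 − 440·376 − 40·689 − 130·546 = 0 → R_y = 591647.2/743 = 796.295 ≈ 796.3 N.
ΣF_y = 0: L_y + 796.295 − ½·3.2·483 − 440 − 40 − 130 = 0 → L_y = 586.5 N.
ΣF_x = 0: L_x + 30 = 0 → L_x = -30.00 N.

L_x = -30.00 N, L_y = 586.5 N, R_y = 796.3 N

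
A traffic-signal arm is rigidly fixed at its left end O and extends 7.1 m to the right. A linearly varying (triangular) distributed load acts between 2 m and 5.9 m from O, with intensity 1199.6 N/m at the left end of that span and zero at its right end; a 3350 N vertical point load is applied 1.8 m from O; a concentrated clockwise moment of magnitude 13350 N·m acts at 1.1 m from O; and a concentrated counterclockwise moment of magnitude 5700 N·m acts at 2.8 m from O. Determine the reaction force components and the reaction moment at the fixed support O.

O_x = 0, O_y = 5689 N, M_O = 21400 N·m

Resultant of the triangular load: ½ × 1199.6 × 3.9 = 2339.22 N, acting at 3.3 m from O (one-third of the span from the peak).
ΣF_x = 0: O_x = 0.
ΣF_y = 0: O_y − ½·1199.6·3.9 − 3350 = 0 → O_y = 5689 N.
ΣM about O: M_O − (½·1199.6·3.9)·3.3 − 3350·1.8 − 13350 + 5700 = 0 → M_O = 21400 N·m.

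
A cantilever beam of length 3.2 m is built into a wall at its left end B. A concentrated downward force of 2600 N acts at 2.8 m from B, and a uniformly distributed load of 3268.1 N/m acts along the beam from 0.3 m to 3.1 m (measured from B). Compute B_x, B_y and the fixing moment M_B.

Resultant of the distributed load: 3268.1 × 2.8 = 9150.68 N at 1.7 m from B.
ΣF_x = 0: B_x = 0.
ΣF_y = 0: B_y − 2600 − 3268.1·2.8 = 0 → B_y = 11750 N.
ΣM about B: M_B − 2600·2.8 − (3268.1·2.8)·1.7 = 0 → M_B = 22840 N·m.

B_x = 0, B_y = 11750 N, M_B = 22840 N·m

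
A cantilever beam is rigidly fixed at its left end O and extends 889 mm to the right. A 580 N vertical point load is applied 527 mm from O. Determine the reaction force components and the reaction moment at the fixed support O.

O_x = 0, O_y = 580.0 N, M_O = 305700 N·mm

ΣF_x = 0: O_x = 0.
ΣF_y = 0: O_y − 580 = 0 → O_y = 580.0 N.
ΣM about O: M_O − 580·527 = 0 → M_O = 305700 N·mm.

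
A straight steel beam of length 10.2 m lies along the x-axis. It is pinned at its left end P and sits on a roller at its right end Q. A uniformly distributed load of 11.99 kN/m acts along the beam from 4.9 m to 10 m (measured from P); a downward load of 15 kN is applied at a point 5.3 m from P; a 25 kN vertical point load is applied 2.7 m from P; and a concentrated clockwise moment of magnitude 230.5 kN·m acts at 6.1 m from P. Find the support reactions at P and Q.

P_x = 0, P_y = 19.48 kN, Q_y = 81.67 kN

Resultant of the distributed load: 11.99 × 5.1 = 61.149 kN at 7.45 m from P.
Taking moments about P: Q_y·10.2 − (11.99·5.1)·7.45 − 15·5.3 − 25·2.7 − 230.5 = 0 → Q_y = 833.06005/10.2 = 81.6726 ≈ 81.67 kN.
ΣF_y = 0: P_y + 81.6726 − 11.99·5.1 − 15 − 25 = 0 → P_y = 19.48 kN.
ΣF_x = 0: no horizontal applied forces, so P_x = 0.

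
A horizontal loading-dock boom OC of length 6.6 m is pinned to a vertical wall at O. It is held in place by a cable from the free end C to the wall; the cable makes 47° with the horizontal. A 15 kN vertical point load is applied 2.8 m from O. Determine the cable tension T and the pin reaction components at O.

ΣM about O: T·sin47°·6.6 − 15·2.8 = 0 → T = 42/(6.6·0.731354) = 8.70117 ≈ 8.701 kN.
ΣF_x = 0: O_x − T·cos47° = 0 → O_x = 8.70117 × 0.681998 = 5.934 kN.
ΣF_y = 0: O_y + T·sin47° − 15 = 0 → O_y = 15 − 8.70117 × 0.731354 = 8.636 kN.

T = 8.701 kN, O_x = 5.934 kN, O_y = 8.636 kN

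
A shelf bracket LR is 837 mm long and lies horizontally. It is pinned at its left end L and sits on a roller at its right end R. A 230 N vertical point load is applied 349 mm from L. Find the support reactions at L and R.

L_x = 0, L_y = 134.1 N, R_y = 95.90 N

ΣM about L: R_y·837 − 230·349 = 0 → R_y = 80270/837 = 95.902 ≈ 95.90 N.
ΣF_y = 0: L_y + 95.902 − 230 = 0 → L_y = 134.1 N.
ΣF_x = 0: no horizontal applied forces, so L_x = 0.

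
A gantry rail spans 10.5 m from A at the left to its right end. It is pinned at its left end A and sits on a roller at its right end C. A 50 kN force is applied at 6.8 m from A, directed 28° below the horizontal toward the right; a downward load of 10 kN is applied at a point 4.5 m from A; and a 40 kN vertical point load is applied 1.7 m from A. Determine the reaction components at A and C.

Taking moments about A: C_y·10.5 − 50·sin28°·6.8 − 10·4.5 − 40·1.7 = 0 → C_y = 272.62/10.5 = 25.9638 ≈ 25.96 kN.
ΣF_y = 0: A_y + 25.9638 − 50·sin28° − 10 − 40 = 0 → A_y = 47.51 kN.
ΣF_x = 0: A_x + 50·cos28° = 0 → A_x = -44.15 kN.

A_x = -44.15 kN, A_y = 47.51 kN, C_y = 25.96 kN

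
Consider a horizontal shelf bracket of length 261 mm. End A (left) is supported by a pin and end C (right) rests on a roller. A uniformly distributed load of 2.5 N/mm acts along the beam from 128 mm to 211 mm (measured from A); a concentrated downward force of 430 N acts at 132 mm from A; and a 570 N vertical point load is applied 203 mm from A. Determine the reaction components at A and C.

Resultant of the distributed load: 2.5 × 83 = 207.5 N at 169.5 mm from A.
Moments about A: C_y·261 − (2.5·83)·169.5 − 430·132 − 570·203 = 0 → C_y = 207641.25/261 = 795.56 ≈ 795.6 N.
ΣF_y = 0: A_y + 795.56 − 2.5·83 − 430 − 570 = 0 → A_y = 411.9 N.
ΣF_x = 0: no horizontal applied forces, so A_x = 0.

A_x = 0, A_y = 411.9 N, C_y = 795.6 N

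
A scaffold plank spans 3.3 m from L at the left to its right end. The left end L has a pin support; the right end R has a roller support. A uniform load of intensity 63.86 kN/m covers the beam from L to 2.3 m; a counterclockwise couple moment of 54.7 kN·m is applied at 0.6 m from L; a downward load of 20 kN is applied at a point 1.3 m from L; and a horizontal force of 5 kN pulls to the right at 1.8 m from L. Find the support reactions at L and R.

Resultant of the distributed load: 63.86 × 2.3 = 146.878 kN at 1.15 m from L.
Taking moments about L: R_y·3.3 − (63.86·2.3)·1.15 + 54.7 − 20·1.3 = 0 → R_y = 140.2097/3.3 = 42.4878 ≈ 42.49 kN.
ΣF_y = 0: L_y + 42.4878 − 63.86·2.3 − 20 = 0 → L_y = 124.4 kN.
ΣF_x = 0: L_x + 5 = 0 → L_x = -5.000 kN.

L_x = -5.000 kN, L_y = 124.4 kN, R_y = 42.49 kN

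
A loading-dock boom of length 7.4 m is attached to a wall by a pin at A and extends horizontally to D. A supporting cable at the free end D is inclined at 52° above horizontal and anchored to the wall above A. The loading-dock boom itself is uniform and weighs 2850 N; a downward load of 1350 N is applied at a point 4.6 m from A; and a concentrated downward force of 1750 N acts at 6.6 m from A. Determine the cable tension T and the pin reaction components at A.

ΣM about A: T·sin52°·7.4 − 2850·3.7 − 1350·4.6 − 1750·6.6 = 0 → T = 28305/(7.4·0.788011) = 4853.99 ≈ 4854 N.
ΣF_x = 0: A_x − T·cos52° = 0 → A_x = 4853.99 × 0.615661 = 2988 N.
ΣF_y = 0: A_y + T·sin52° − 2850 − 1350 − 1750 = 0 → A_y = 5950 − 4853.99 × 0.788011 = 2125 N.

T = 4854 N, A_x = 2988 N, A_y = 2125 N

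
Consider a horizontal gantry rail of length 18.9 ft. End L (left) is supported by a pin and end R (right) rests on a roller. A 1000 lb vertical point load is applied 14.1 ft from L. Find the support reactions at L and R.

L_x = 0, L_y = 254.0 lb, R_y = 746.0 lb

Taking moments about L: R_y·18.9 − 1000·14.1 = 0 → R_y = 14100/18.9 = 746.032 ≈ 746.0 lb.
ΣF_y = 0: L_y + 746.032 − 1000 = 0 → L_y = 254.0 lb.
ΣF_x = 0: no horizontal applied forces, so L_x = 0.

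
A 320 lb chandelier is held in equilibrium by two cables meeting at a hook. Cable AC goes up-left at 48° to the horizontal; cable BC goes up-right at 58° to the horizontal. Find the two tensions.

T_AC = 176.4 lb, T_BC = 222.8 lb

ΣF_x = 0: −T_AC·cos48° + T_BC·cos58° = 0 → T_BC = 1.2627·T_AC.
ΣF_y = 0: T_AC·sin48° + T_BC·sin58° = 320.
Substitute: T_AC·(0.743145 + 1.2627·0.848048) = 320 → T_AC = 176.408 ≈ 176.4 lb.
Then T_BC = 1.2627 × 176.408 = 222.8 lb.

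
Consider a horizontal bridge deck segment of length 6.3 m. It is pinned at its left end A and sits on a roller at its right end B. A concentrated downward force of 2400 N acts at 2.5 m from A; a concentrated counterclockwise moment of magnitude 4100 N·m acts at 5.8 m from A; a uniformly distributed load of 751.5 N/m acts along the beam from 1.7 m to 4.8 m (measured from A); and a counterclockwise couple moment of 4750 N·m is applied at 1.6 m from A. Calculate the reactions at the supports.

Resultant of the distributed load: 751.5 × 3.1 = 2329.65 N at 3.25 m from A.
Moments about A: B_y·6.3 − 2400·2.5 + 4100 − (751.5·3.1)·3.25 + 4750 = 0 → B_y = 4721.3625/6.3 = 749.423 ≈ 749.4 N.
ΣF_y = 0: A_y + 749.423 − 2400 − 751.5·3.1 = 0 → A_y = 3980 N.
ΣF_x = 0: no horizontal applied forces, so A_x = 0.

A_x = 0, A_y = 3980 N, B_y = 749.4 N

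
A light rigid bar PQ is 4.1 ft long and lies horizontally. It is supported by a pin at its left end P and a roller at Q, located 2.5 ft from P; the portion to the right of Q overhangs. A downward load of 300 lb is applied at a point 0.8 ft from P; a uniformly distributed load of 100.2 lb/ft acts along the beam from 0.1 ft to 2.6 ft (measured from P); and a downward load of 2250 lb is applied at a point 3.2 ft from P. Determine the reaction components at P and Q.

Resultant of the distributed load: 100.2 × 2.5 = 250.5 lb at 1.35 ft from P.
ΣM about P: Q_y·2.5 − 300·0.8 − (100.2·2.5)·1.35 − 2250·3.2 = 0 → Q_y = 7778.175/2.5 = 3111.27 ≈ 3111 lb.
ΣF_y = 0: P_y + 3111.27 − 300 − 100.2·2.5 − 2250 = 0 → P_y = -310.8 lb.
ΣF_x = 0: no horizontal applied forces, so P_x = 0.

P_x = 0, P_y = -310.8 lb, Q_y = 3111 lb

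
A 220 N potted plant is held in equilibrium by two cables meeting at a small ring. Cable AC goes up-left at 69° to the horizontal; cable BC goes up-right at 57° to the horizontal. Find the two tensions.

T_AC = 148.1 N, T_BC = 97.45 N

ΣF_x = 0: −T_AC·cos69° + T_BC·cos57° = 0 → T_BC = 0.657992·T_AC.
ΣF_y = 0: T_AC·sin69° + T_BC·sin57° = 220.
Substitute: T_AC·(0.93358 + 0.657992·0.838671) = 220 → T_AC = 148.106 ≈ 148.1 N.
Then T_BC = 0.657992 × 148.106 = 97.45 N.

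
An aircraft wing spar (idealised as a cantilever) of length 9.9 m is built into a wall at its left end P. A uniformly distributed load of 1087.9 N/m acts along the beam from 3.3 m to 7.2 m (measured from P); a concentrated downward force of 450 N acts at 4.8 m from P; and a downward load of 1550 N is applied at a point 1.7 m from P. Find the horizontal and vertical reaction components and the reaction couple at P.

Resultant of the distributed load: 1087.9 × 3.9 = 4242.81 N at 5.25 m from P.
ΣF_x = 0: P_x = 0.
ΣF_y = 0: P_y − 1087.9·3.9 − 450 − 1550 = 0 → P_y = 6243 N.
ΣM about P: M_P − (1087.9·3.9)·5.25 − 450·4.8 − 1550·1.7 = 0 → M_P = 27070 N·m.

P_x = 0, P_y = 6243 N, M_P = 27070 N·m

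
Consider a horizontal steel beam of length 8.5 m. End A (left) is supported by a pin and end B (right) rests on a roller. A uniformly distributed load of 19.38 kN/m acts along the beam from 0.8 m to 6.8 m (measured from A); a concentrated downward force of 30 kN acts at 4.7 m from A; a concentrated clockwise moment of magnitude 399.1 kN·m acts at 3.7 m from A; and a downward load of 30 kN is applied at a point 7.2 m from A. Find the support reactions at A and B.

Resultant of the distributed load: 19.38 × 6 = 116.28 kN at 3.8 m from A.
ΣM about A: B_y·8.5 − (19.38·6)·3.8 − 30·4.7 − 399.1 − 30·7.2 = 0 → B_y = 1197.964/8.5 = 140.937 ≈ 140.9 kN.
ΣF_y = 0: A_y + 140.937 − 19.38·6 − 30 − 30 = 0 → A_y = 35.34 kN.
ΣF_x = 0: no horizontal applied forces, so A_x = 0.

A_x = 0, A_y = 35.34 kN, B_y = 140.9 kN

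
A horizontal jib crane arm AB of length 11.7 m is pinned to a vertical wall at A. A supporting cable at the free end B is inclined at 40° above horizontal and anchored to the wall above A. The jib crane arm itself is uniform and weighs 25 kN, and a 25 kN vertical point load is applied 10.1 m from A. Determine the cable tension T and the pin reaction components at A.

T = 53.02 kN, A_x = 40.62 kN, A_y = 15.92 kN

ΣM about A: T·sin40°·11.7 − 25·5.85 − 25·10.1 = 0 → T = 398.75/(11.7·0.642788) = 53.0209 ≈ 53.02 kN.
ΣF_x = 0: A_x − T·cos40° = 0 → A_x = 53.0209 × 0.766044 = 40.62 kN.
ΣF_y = 0: A_y + T·sin40° − 25 − 25 = 0 → A_y = 50 − 53.0209 × 0.642788 = 15.92 kN.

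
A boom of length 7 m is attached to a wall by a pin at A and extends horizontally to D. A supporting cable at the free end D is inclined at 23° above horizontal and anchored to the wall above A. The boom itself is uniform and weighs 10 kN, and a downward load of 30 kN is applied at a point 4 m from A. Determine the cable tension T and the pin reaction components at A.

T = 56.67 kN, A_x = 52.17 kN, A_y = 17.86 kN

ΣM about A: T·sin23°·7 − 10·3.5 − 30·4 = 0 → T = 155/(7·0.390731) = 56.6703 ≈ 56.67 kN.
ΣF_x = 0: A_x − T·cos23° = 0 → A_x = 56.6703 × 0.920505 = 52.17 kN.
ΣF_y = 0: A_y + T·sin23° − 10 − 30 = 0 → A_y = 40 − 56.6703 × 0.390731 = 17.86 kN.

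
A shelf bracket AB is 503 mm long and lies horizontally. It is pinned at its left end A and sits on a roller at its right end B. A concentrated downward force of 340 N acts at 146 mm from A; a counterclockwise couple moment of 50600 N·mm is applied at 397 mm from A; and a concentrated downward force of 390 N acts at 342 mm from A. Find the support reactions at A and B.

Moments about A: B_y·503 − 340·146 + 50600 − 390·342 = 0 → B_y = 132420/503 = 263.26 ≈ 263.3 N.
ΣF_y = 0: A_y + 263.26 − 340 − 390 = 0 → A_y = 466.7 N.
ΣF_x = 0: no horizontal applied forces, so A_x = 0.

A_x = 0, A_y = 466.7 N, B_y = 263.3 N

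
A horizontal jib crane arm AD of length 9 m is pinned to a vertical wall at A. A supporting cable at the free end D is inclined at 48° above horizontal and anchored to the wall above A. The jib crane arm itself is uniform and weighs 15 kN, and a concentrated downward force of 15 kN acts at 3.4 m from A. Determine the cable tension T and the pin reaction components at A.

ΣM about A: T·sin48°·9 − 15·4.5 − 15·3.4 = 0 → T = 118.5/(9·0.743145) = 17.7175 ≈ 17.72 kN.
ΣF_x = 0: A_x − T·cos48° = 0 → A_x = 17.7175 × 0.669131 = 11.86 kN.
ΣF_y = 0: A_y + T·sin48° − 15 − 15 = 0 → A_y = 30 − 17.7175 × 0.743145 = 16.83 kN.

T = 17.72 kN, A_x = 11.86 kN, A_y = 16.83 kN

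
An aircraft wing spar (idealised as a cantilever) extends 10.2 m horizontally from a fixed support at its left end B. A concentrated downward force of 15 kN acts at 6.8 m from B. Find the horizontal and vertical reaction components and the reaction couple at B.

ΣF_x = 0: B_x = 0.
ΣF_y = 0: B_y − 15 = 0 → B_y = 15.00 kN.
ΣM about B: M_B − 15·6.8 = 0 → M_B = 102.0 kN·m.

B_x = 0, B_y = 15.00 kN, M_B = 102.0 kN·m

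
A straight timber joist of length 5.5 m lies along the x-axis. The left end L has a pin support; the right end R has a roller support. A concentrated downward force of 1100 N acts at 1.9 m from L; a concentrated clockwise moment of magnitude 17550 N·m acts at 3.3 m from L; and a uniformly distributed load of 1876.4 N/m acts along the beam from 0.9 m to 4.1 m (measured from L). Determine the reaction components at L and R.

L_x = 0, L_y = 804.3 N, R_y = 6300 N

Resultant of the distributed load: 1876.4 × 3.2 = 6004.48 N at 2.5 m from L.
Moments about L: R_y·5.5 − 1100·1.9 − 17550 − (1876.4·3.2)·2.5 = 0 → R_y = 34651.2/5.5 = 6300.22 ≈ 6300 N.
ΣF_y = 0: L_y + 6300.22 − 1100 − 1876.4·3.2 = 0 → L_y = 804.3 N.
ΣF_x = 0: no horizontal applied forces, so L_x = 0.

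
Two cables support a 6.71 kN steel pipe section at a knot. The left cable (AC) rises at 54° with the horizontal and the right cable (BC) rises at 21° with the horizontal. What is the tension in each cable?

T_AC = 6.485 kN, T_BC = 4.083 kN

ΣF_x = 0: −T_AC·cos54° + T_BC·cos21° = 0 → T_BC = 0.629603·T_AC.
ΣF_y = 0: T_AC·sin54° + T_BC·sin21° = 6.71.
Substitute: T_AC·(0.809017 + 0.629603·0.358368) = 6.71 → T_AC = 6.48531 ≈ 6.485 kN.
Then T_BC = 0.629603 × 6.48531 = 4.083 kN.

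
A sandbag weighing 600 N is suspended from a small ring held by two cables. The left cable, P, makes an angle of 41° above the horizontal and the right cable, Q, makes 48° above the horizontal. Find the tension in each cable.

T_P = 401.5 N, T_Q = 452.9 N

ΣF_x = 0: −T_P·cos41° + T_Q·cos48° = 0 → T_Q = 1.1279·T_P.
ΣF_y = 0: T_P·sin41° + T_Q·sin48° = 600.
Substitute: T_P·(0.656059 + 1.1279·0.743145) = 600 → T_P = 401.539 ≈ 401.5 N.
Then T_Q = 1.1279 × 401.539 = 452.9 N.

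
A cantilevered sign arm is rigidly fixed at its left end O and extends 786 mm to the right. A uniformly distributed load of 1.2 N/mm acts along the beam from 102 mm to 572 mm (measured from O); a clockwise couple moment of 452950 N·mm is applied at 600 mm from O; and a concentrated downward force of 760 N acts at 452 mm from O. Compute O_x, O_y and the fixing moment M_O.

Resultant of the distributed load: 1.2 × 470 = 564 N at 337 mm from O.
ΣF_x = 0: O_x = 0.
ΣF_y = 0: O_y − 1.2·470 − 760 = 0 → O_y = 1324 N.
ΣM about O: M_O − (1.2·470)·337 − 452950 − 760·452 = 0 → M_O = 986500 N·mm.

O_x = 0, O_y = 1324 N, M_O = 986500 N·mm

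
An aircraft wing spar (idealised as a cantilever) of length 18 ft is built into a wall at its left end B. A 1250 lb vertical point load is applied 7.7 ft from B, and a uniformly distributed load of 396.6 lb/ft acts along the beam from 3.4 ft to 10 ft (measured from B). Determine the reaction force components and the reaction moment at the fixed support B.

Resultant of the distributed load: 396.6 × 6.6 = 2617.56 lb at 6.7 ft from B.
ΣF_x = 0: B_x = 0.
ΣF_y = 0: B_y − 1250 − 396.6·6.6 = 0 → B_y = 3868 lb.
ΣM about B: M_B − 1250·7.7 − (396.6·6.6)·6.7 = 0 → M_B = 27160 lb·ft.

B_x = 0, B_y = 3868 lb, M_B = 27160 lb·ft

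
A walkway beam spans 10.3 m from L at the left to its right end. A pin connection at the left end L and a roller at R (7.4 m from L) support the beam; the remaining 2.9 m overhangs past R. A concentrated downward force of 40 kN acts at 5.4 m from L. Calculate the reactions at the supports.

Taking moments about L: R_y·7.4 − 40·5.4 = 0 → R_y = 216/7.4 = 29.1892 ≈ 29.19 kN.
ΣF_y = 0: L_y + 29.1892 − 40 = 0 → L_y = 10.81 kN.
ΣF_x = 0: no horizontal applied forces, so L_x = 0.

L_x = 0, L_y = 10.81 kN, R_y = 29.19 kN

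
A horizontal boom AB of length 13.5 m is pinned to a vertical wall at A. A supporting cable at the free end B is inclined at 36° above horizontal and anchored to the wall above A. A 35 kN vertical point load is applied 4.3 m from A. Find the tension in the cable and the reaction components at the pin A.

ΣM about A: T·sin36°·13.5 − 35·4.3 = 0 → T = 150.5/(13.5·0.587785) = 18.9664 ≈ 18.97 kN.
ΣF_x = 0: A_x − T·cos36° = 0 → A_x = 18.9664 × 0.809017 = 15.34 kN.
ΣF_y = 0: A_y + T·sin36° − 35 = 0 → A_y = 35 − 18.9664 × 0.587785 = 23.85 kN.

T = 18.97 kN, A_x = 15.34 kN, A_y = 23.85 kN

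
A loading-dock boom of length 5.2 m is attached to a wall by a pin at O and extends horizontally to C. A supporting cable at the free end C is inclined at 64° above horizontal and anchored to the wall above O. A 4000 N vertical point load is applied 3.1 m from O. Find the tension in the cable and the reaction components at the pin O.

T = 2653 N, O_x = 1163 N, O_y = 1615 N

ΣM about O: T·sin64°·5.2 − 4000·3.1 = 0 → T = 12400/(5.2·0.898794) = 2653.13 ≈ 2653 N.
ΣF_x = 0: O_x − T·cos64° = 0 → O_x = 2653.13 × 0.438371 = 1163 N.
ΣF_y = 0: O_y + T·sin64° − 4000 = 0 → O_y = 4000 − 2653.13 × 0.898794 = 1615 N.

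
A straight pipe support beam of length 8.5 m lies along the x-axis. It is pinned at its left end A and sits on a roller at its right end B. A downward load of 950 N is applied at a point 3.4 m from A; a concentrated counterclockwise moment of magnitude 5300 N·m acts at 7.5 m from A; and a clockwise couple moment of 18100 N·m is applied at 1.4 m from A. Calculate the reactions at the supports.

Taking moments about A: B_y·8.5 − 950·3.4 + 5300 − 18100 = 0 → B_y = 16030/8.5 = 1885.88 ≈ 1886 N.
ΣF_y = 0: A_y + 1885.88 − 950 = 0 → A_y = -935.9 N.
ΣF_x = 0: no horizontal applied forces, so A_x = 0.

A_x = 0, A_y = -935.9 N, B_y = 1886 N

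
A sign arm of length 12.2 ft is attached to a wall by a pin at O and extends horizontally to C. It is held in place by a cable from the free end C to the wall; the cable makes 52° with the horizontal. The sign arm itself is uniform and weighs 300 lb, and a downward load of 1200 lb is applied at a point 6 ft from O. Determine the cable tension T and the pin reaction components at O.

T = 939.3 lb, O_x = 578.3 lb, O_y = 759.8 lb

ΣM about O: T·sin52°·12.2 − 300·6.1 − 1200·6 = 0 → T = 9030/(12.2·0.788011) = 939.281 ≈ 939.3 lb.
ΣF_x = 0: O_x − T·cos52° = 0 → O_x = 939.281 × 0.615661 = 578.3 lb.
ΣF_y = 0: O_y + T·sin52° − 300 − 1200 = 0 → O_y = 1500 − 939.281 × 0.788011 = 759.8 lb.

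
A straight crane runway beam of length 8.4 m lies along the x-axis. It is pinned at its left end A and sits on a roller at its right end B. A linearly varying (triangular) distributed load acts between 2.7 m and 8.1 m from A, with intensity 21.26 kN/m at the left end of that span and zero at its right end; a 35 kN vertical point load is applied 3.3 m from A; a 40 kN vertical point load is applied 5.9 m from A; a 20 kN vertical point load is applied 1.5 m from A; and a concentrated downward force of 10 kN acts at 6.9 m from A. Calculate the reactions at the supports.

Resultant of the triangular load: ½ × 21.26 × 5.4 = 57.402 kN, acting at 4.5 m from A (one-third of the span from the peak).
Moments about A: B_y·8.4 − (½·21.26·5.4)·4.5 − 35·3.3 − 40·5.9 − 20·1.5 − 10·6.9 = 0 → B_y = 708.809/8.4 = 84.382 ≈ 84.38 kN.
ΣF_y = 0: A_y + 84.382 − ½·21.26·5.4 − 35 − 40 − 20 − 10 = 0 → A_y = 78.02 kN.
ΣF_x = 0: no horizontal applied forces, so A_x = 0.

A_x = 0, A_y = 78.02 kN, B_y = 84.38 kN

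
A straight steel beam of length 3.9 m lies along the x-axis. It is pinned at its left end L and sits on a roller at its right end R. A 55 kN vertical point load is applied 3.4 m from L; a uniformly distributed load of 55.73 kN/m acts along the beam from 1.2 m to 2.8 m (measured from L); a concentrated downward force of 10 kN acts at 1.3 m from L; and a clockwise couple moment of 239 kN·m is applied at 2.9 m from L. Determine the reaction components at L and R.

Resultant of the distributed load: 55.73 × 1.6 = 89.168 kN at 2 m from L.
Taking moments about L: R_y·3.9 − 55·3.4 − (55.73·1.6)·2 − 10·1.3 − 239 = 0 → R_y = 617.336/3.9 = 158.291 ≈ 158.3 kN.
ΣF_y = 0: L_y + 158.291 − 55 − 55.73·1.6 − 10 = 0 → L_y = -4.123 kN.
ΣF_x = 0: no horizontal applied forces, so L_x = 0.

L_x = 0, L_y = -4.123 kN, R_y = 158.3 kN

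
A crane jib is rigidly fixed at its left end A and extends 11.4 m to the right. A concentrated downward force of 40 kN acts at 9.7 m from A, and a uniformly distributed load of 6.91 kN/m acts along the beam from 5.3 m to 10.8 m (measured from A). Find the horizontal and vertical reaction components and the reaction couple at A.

Resultant of the distributed load: 6.91 × 5.5 = 38.005 kN at 8.05 m from A.
ΣF_x = 0: A_x = 0.
ΣF_y = 0: A_y − 40 − 6.91·5.5 = 0 → A_y = 78.01 kN.
ΣM about A: M_A − 40·9.7 − (6.91·5.5)·8.05 = 0 → M_A = 693.9 kN·m.

A_x = 0, A_y = 78.01 kN, M_A = 693.9 kN·m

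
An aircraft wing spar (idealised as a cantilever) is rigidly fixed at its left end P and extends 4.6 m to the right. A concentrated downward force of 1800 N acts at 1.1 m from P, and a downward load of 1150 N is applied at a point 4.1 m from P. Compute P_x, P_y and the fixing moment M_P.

ΣF_x = 0: P_x = 0.
ΣF_y = 0: P_y − 1800 − 1150 = 0 → P_y = 2950 N.
ΣM about P: M_P − 1800·1.1 − 1150·4.1 = 0 → M_P = 6695 N·m.

P_x = 0, P_y = 2950 N, M_P = 6695 N·m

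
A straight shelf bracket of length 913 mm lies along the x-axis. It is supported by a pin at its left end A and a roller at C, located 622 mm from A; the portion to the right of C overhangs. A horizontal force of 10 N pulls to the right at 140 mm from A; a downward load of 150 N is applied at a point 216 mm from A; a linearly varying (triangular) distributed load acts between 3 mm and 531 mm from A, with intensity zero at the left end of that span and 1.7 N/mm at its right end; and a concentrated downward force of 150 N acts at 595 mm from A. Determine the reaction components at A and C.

A_x = -10.00 N, A_y = 297.1 N, C_y = 451.7 N

Resultant of the triangular load: ½ × 1.7 × 528 = 448.8 N, acting at 355 mm from A (one-third of the span from the peak).
Moments about A: C_y·622 − 150·216 − (½·1.7·528)·355 − 150·595 = 0 → C_y = 280974/622 = 451.727 ≈ 451.7 N.
ΣF_y = 0: A_y + 451.727 − 150 − ½·1.7·528 − 150 = 0 → A_y = 297.1 N.
ΣF_x = 0: A_x + 10 = 0 → A_x = -10.00 N.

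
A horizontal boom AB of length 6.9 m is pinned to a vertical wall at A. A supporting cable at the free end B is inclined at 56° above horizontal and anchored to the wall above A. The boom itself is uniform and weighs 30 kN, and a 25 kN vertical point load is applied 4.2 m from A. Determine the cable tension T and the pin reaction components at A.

ΣM about A: T·sin56°·6.9 − 30·3.45 − 25·4.2 = 0 → T = 208.5/(6.9·0.829038) = 36.4487 ≈ 36.45 kN.
ΣF_x = 0: A_x − T·cos56° = 0 → A_x = 36.4487 × 0.559193 = 20.38 kN.
ΣF_y = 0: A_y + T·sin56° − 30 − 25 = 0 → A_y = 55 − 36.4487 × 0.829038 = 24.78 kN.

T = 36.45 kN, A_x = 20.38 kN, A_y = 24.78 kN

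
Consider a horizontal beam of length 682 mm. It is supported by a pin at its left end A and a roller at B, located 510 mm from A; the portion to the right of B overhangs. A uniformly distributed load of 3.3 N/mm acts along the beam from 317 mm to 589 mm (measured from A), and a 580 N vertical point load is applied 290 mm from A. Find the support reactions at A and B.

Resultant of the distributed load: 3.3 × 272 = 897.6 N at 453 mm from A.
Taking moments about A: B_y·510 − (3.3·272)·453 − 580·290 = 0 → B_y = 574812.8/510 = 1127.08 ≈ 1127 N.
ΣF_y = 0: A_y + 1127.08 − 3.3·272 − 580 = 0 → A_y = 350.5 N.
ΣF_x = 0: no horizontal applied forces, so A_x = 0.

A_x = 0, A_y = 350.5 N, B_y = 1127 N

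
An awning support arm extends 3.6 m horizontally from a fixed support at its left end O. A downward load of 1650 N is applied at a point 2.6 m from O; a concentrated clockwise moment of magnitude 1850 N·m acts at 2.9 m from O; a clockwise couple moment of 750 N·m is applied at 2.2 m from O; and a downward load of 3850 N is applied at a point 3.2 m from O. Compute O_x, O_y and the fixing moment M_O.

ΣF_x = 0: O_x = 0.
ΣF_y = 0: O_y − 1650 − 3850 = 0 → O_y = 5500 N.
ΣM about O: M_O − 1650·2.6 − 1850 − 750 − 3850·3.2 = 0 → M_O = 19210 N·m.

O_x = 0, O_y = 5500 N, M_O = 19210 N·m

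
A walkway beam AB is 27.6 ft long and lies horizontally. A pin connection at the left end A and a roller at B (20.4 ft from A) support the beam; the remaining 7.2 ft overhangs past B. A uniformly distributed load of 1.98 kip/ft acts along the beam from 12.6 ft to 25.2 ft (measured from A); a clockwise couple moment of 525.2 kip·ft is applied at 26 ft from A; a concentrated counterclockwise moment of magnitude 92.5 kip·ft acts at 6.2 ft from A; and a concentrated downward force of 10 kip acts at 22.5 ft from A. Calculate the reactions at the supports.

Resultant of the distributed load: 1.98 × 12.6 = 24.948 kip at 18.9 ft from A.
Taking moments about A: B_y·20.4 − (1.98·12.6)·18.9 − 525.2 + 92.5 − 10·22.5 = 0 → B_y = 1129.2172/20.4 = 55.3538 ≈ 55.35 kip.
ΣF_y = 0: A_y + 55.3538 − 1.98·12.6 − 10 = 0 → A_y = -20.41 kip.
ΣF_x = 0: no horizontal applied forces, so A_x = 0.

A_x = 0, A_y = -20.41 kip, B_y = 55.35 kip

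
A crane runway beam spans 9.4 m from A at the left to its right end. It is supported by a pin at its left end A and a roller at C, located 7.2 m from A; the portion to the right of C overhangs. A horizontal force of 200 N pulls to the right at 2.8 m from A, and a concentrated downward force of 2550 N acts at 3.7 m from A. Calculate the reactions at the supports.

A_x = -200.0 N, A_y = 1240 N, C_y = 1310 N

Taking moments about A: C_y·7.2 − 2550·3.7 = 0 → C_y = 9435/7.2 = 1310.42 ≈ 1310 N.
ΣF_y = 0: A_y + 1310.42 − 2550 = 0 → A_y = 1240 N.
ΣF_x = 0: A_x + 200 = 0 → A_x = -200.0 N.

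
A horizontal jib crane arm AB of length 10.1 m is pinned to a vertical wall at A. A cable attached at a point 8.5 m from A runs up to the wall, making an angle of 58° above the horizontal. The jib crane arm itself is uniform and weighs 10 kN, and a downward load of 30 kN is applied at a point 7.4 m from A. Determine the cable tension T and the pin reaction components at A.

ΣM about A: T·sin58°·8.5 − 10·5.05 − 30·7.4 = 0 → T = 272.5/(8.5·0.848048) = 37.8031 ≈ 37.80 kN.
ΣF_x = 0: A_x − T·cos58° = 0 → A_x = 37.8031 × 0.529919 = 20.03 kN.
ΣF_y = 0: A_y + T·sin58° − 10 − 30 = 0 → A_y = 40 − 37.8031 × 0.848048 = 7.941 kN.

T = 37.80 kN, A_x = 20.03 kN, A_y = 7.941 kN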